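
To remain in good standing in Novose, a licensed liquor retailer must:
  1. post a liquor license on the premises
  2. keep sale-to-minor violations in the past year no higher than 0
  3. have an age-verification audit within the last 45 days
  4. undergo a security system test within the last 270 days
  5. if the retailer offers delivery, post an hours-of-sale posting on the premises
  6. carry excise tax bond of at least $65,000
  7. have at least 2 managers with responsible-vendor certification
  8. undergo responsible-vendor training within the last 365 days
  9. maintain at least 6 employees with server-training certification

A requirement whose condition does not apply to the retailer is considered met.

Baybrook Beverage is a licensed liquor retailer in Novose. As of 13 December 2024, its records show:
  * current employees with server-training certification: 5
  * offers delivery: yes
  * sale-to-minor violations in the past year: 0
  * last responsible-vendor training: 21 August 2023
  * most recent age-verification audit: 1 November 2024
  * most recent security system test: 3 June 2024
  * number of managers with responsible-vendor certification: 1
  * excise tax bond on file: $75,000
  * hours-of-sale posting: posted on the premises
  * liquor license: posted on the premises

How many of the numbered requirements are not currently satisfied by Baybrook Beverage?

3

1. liquor license present → met
2. sale-to-minor violations in the past year 0 ≤ 0 → met
3. age-verification audit 42 days ago vs limit 45 → met
4. security system test 193 days ago vs limit 270 → met
5. condition 'offers delivery' holds; hours-of-sale posting present → met
6. excise tax bond $75,000 ≥ $65,000 → met
7. managers with responsible-vendor certification 1 < 2 → not met
8. responsible-vendor training 480 days ago vs limit 365 → not met
9. employees with server-training certification 5 < 6 → not met
Not met: 3 of 9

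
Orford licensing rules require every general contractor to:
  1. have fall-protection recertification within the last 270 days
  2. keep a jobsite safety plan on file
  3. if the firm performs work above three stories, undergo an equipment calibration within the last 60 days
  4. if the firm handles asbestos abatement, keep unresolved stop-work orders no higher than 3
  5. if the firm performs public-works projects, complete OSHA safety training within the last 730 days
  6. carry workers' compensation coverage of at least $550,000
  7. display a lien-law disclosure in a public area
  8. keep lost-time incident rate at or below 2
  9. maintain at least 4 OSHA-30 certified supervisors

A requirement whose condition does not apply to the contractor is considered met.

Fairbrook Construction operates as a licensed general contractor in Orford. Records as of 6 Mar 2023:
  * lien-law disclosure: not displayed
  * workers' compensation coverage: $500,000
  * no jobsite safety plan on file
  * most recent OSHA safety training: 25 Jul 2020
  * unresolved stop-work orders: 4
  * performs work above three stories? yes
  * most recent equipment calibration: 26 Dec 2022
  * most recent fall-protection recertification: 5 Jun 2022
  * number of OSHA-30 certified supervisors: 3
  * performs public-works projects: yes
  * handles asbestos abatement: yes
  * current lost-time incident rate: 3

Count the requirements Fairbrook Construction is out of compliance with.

1. fall-protection recertification 274 days ago vs limit 270 → not met
2. jobsite safety plan absent → not met
3. condition 'performs work above three stories' holds; equipment calibration 70 days ago vs limit 60 → not met
4. condition 'handles asbestos abatement' holds; unresolved stop-work orders 4 > 3 → not met
5. condition 'performs public-works projects' holds; OSHA safety training 954 days ago vs limit 730 → not met
6. workers' compensation coverage $500,000 < $550,000 → not met
7. lien-law disclosure absent → not met
8. lost-time incident rate 3 > 2 → not met
9. OSHA-30 certified supervisors 3 < 4 → not met
Not met: 9 of 9

9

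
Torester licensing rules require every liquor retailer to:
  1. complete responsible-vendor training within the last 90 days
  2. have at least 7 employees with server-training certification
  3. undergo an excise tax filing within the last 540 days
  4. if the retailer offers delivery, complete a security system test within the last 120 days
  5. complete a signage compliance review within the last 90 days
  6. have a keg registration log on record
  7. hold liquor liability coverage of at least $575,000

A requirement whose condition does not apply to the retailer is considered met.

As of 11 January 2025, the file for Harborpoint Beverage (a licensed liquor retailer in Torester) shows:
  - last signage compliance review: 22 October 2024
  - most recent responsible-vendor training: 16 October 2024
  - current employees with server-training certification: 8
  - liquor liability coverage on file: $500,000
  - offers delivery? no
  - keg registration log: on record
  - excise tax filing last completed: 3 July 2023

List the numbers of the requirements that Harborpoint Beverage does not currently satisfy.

1. responsible-vendor training 87 days ago vs limit 90 → met
2. employees with server-training certification 8 ≥ 7 → met
3. excise tax filing 558 days ago vs limit 540 → not met
4. condition 'offers delivery' does not hold → requirement n/a → met
5. signage compliance review 81 days ago vs limit 90 → met
6. keg registration log present → met
7. liquor liability coverage $500,000 < $575,000 → not met
Not met: 3, 7

3, 7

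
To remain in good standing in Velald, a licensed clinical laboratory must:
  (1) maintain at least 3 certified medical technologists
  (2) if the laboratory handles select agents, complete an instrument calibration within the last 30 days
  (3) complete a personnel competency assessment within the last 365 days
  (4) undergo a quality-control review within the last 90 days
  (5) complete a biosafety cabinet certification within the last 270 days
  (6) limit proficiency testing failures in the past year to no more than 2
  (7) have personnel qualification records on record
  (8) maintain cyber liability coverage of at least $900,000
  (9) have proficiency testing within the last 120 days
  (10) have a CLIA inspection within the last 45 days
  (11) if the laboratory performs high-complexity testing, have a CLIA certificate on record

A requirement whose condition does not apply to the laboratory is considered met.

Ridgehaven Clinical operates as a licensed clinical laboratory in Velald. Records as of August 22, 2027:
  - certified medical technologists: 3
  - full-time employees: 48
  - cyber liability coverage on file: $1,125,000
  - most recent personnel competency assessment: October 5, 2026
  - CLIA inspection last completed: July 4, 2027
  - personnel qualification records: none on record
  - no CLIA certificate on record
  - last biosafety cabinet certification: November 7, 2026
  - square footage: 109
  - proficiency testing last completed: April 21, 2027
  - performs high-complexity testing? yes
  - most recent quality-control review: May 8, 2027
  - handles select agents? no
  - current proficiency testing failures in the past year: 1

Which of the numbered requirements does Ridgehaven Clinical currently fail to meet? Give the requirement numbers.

4, 5, 7, 9, 10, 11

1. certified medical technologists 3 ≥ 3 → met
2. condition 'handles select agents' does not hold → requirement n/a → met
3. personnel competency assessment 321 days ago vs limit 365 → met
4. quality-control review 106 days ago vs limit 90 → not met
5. biosafety cabinet certification 288 days ago vs limit 270 → not met
6. proficiency testing failures in the past year 1 ≤ 2 → met
7. personnel qualification records absent → not met
8. cyber liability coverage $1,125,000 ≥ $900,000 → met
9. proficiency testing 123 days ago vs limit 120 → not met
10. CLIA inspection 49 days ago vs limit 45 → not met
11. condition 'performs high-complexity testing' holds; CLIA certificate absent → not met
Not met: 4, 5, 7, 9, 10, 11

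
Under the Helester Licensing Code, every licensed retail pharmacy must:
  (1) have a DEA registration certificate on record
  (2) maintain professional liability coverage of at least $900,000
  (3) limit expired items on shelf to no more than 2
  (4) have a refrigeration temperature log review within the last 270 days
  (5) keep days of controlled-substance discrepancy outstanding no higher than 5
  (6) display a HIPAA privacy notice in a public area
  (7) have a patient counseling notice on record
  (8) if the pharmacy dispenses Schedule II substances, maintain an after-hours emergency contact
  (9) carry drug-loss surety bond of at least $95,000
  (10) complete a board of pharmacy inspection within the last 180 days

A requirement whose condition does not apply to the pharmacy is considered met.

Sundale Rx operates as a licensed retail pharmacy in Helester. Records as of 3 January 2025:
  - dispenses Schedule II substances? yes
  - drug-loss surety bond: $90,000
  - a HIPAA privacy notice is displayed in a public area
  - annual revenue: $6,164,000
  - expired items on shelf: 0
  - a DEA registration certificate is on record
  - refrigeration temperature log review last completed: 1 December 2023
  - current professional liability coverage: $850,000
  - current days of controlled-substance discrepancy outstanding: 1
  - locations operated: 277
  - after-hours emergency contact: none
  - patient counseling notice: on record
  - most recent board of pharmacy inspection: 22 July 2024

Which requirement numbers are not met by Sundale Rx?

1. DEA registration certificate present → met
2. professional liability coverage $850,000 < $900,000 → not met
3. expired items on shelf 0 ≤ 2 → met
4. refrigeration temperature log review 399 days ago vs limit 270 → not met
5. days of controlled-substance discrepancy outstanding 1 ≤ 5 → met
6. HIPAA privacy notice present → met
7. patient counseling notice present → met
8. condition 'dispenses Schedule II substances' holds; after-hours emergency contact absent → not met
9. drug-loss surety bond $90,000 < $95,000 → not met
10. board of pharmacy inspection 165 days ago vs limit 180 → met
Not met: 2, 4, 8, 9

2, 4, 8, 9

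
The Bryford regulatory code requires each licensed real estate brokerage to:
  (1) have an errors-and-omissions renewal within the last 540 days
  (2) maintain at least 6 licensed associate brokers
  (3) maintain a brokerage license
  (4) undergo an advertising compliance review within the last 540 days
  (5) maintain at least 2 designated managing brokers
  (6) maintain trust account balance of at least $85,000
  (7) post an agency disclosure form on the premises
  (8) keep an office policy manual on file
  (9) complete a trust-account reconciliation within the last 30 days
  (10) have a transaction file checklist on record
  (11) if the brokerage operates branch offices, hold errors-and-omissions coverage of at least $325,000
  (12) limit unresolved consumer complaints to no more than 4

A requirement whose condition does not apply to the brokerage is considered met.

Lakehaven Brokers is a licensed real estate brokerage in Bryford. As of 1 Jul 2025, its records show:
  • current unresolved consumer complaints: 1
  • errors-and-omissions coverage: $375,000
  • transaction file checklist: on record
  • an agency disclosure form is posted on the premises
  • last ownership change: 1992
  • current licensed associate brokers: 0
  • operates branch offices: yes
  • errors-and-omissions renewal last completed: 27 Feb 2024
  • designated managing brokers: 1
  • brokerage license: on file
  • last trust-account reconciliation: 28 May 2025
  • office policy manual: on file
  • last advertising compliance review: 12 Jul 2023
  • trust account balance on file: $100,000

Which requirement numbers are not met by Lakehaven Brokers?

1. errors-and-omissions renewal 490 days ago vs limit 540 → met
2. licensed associate brokers 0 < 6 → not met
3. brokerage license present → met
4. advertising compliance review 720 days ago vs limit 540 → not met
5. designated managing brokers 1 < 2 → not met
6. trust account balance $100,000 ≥ $85,000 → met
7. agency disclosure form present → met
8. office policy manual present → met
9. trust-account reconciliation 34 days ago vs limit 30 → not met
10. transaction file checklist present → met
11. condition 'operates branch offices' holds; errors-and-omissions coverage $375,000 ≥ $325,000 → met
12. unresolved consumer complaints 1 ≤ 4 → met
Not met: 2, 4, 5, 9

2, 4, 5, 9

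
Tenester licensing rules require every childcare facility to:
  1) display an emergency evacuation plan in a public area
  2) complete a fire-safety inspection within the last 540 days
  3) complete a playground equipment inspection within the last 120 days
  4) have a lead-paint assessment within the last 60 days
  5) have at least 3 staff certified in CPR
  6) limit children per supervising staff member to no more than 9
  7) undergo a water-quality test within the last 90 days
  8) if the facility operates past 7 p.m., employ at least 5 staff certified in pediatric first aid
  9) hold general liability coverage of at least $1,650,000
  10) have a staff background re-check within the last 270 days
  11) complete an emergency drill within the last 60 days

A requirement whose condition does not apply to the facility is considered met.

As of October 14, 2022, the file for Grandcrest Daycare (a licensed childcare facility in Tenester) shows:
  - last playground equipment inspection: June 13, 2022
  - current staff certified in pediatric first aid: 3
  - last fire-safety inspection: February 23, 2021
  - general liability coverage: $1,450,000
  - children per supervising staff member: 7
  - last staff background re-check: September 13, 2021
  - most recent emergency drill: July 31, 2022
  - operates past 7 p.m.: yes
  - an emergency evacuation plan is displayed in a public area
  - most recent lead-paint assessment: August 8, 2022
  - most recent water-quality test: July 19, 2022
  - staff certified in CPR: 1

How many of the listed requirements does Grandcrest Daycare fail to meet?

8

1. emergency evacuation plan present → met
2. fire-safety inspection 598 days ago vs limit 540 → not met
3. playground equipment inspection 123 days ago vs limit 120 → not met
4. lead-paint assessment 67 days ago vs limit 60 → not met
5. staff certified in CPR 1 < 3 → not met
6. children per supervising staff member 7 ≤ 9 → met
7. water-quality test 87 days ago vs limit 90 → met
8. condition 'operates past 7 p.m.' holds; staff certified in pediatric first aid 3 < 5 → not met
9. general liability coverage $1,450,000 < $1,650,000 → not met
10. staff background re-check 396 days ago vs limit 270 → not met
11. emergency drill 75 days ago vs limit 60 → not met
Not met: 8 of 11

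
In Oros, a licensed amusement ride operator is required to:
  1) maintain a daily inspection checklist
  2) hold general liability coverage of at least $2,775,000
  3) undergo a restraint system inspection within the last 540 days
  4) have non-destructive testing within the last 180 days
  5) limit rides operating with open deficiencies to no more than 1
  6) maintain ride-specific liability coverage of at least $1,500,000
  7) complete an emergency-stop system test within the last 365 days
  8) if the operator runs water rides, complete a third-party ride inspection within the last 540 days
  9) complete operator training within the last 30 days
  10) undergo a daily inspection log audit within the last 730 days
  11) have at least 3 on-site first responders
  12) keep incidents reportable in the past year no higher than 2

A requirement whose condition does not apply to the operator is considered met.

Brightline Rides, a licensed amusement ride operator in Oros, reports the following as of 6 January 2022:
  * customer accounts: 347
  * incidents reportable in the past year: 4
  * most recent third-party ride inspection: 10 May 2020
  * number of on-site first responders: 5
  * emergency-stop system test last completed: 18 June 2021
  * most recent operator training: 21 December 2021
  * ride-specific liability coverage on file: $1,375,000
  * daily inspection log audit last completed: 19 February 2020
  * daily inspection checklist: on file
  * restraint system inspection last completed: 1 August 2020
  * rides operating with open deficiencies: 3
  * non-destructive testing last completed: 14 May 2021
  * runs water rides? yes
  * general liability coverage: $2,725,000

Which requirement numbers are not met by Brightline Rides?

2, 4, 5, 6, 8, 12

1. daily inspection checklist present → met
2. general liability coverage $2,725,000 < $2,775,000 → not met
3. restraint system inspection 523 days ago vs limit 540 → met
4. non-destructive testing 237 days ago vs limit 180 → not met
5. rides operating with open deficiencies 3 > 1 → not met
6. ride-specific liability coverage $1,375,000 < $1,500,000 → not met
7. emergency-stop system test 202 days ago vs limit 365 → met
8. condition 'runs water rides' holds; third-party ride inspection 606 days ago vs limit 540 → not met
9. operator training 16 days ago vs limit 30 → met
10. daily inspection log audit 687 days ago vs limit 730 → met
11. on-site first responders 5 ≥ 3 → met
12. incidents reportable in the past year 4 > 2 → not met
Not met: 2, 4, 5, 6, 8, 12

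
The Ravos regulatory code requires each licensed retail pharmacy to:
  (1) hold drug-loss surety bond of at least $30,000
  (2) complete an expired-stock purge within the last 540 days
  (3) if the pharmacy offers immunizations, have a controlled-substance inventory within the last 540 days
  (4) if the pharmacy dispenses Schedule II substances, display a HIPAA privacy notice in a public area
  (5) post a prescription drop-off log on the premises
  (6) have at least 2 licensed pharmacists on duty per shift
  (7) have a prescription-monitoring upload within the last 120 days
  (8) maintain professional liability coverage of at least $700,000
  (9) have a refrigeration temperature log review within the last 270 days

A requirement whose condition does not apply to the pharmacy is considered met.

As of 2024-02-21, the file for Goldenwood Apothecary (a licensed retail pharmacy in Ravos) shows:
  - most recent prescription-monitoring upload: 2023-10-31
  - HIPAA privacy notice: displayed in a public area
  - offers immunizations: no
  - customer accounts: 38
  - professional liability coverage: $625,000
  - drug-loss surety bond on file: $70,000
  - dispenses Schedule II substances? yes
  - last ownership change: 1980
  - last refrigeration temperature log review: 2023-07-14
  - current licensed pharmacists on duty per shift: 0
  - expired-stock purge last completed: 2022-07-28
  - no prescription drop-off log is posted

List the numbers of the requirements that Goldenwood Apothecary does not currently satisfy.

1. drug-loss surety bond $70,000 ≥ $30,000 → met
2. expired-stock purge 573 days ago vs limit 540 → not met
3. condition 'offers immunizations' does not hold → requirement n/a → met
4. condition 'dispenses Schedule II substances' holds; HIPAA privacy notice present → met
5. prescription drop-off log absent → not met
6. licensed pharmacists on duty per shift 0 < 2 → not met
7. prescription-monitoring upload 113 days ago vs limit 120 → met
8. professional liability coverage $625,000 < $700,000 → not met
9. refrigeration temperature log review 222 days ago vs limit 270 → met
Not met: 2, 5, 6, 8

2, 5, 6, 8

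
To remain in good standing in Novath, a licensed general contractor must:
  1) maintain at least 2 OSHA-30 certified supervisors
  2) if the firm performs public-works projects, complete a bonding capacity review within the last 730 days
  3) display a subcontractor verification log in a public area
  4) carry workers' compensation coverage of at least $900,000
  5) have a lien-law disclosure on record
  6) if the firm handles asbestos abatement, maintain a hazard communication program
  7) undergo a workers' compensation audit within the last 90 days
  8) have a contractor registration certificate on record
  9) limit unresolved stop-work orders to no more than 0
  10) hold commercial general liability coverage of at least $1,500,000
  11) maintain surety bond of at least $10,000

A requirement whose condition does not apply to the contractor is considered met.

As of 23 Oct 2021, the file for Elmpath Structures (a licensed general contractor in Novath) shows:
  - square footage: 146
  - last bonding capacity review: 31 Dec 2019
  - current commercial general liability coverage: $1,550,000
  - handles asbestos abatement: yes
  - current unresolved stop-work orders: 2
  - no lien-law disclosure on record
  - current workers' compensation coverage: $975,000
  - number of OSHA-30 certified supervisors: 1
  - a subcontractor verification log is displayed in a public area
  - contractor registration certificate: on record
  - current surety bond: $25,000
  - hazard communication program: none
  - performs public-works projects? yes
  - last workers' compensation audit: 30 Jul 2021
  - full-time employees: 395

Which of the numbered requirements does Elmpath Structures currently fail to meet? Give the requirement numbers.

1, 5, 6, 9

1. OSHA-30 certified supervisors 1 < 2 → not met
2. condition 'performs public-works projects' holds; bonding capacity review 662 days ago vs limit 730 → met
3. subcontractor verification log present → met
4. workers' compensation coverage $975,000 ≥ $900,000 → met
5. lien-law disclosure absent → not met
6. condition 'handles asbestos abatement' holds; hazard communication program absent → not met
7. workers' compensation audit 85 days ago vs limit 90 → met
8. contractor registration certificate present → met
9. unresolved stop-work orders 2 > 0 → not met
10. commercial general liability coverage $1,550,000 ≥ $1,500,000 → met
11. surety bond $25,000 ≥ $10,000 → met
Not met: 1, 5, 6, 9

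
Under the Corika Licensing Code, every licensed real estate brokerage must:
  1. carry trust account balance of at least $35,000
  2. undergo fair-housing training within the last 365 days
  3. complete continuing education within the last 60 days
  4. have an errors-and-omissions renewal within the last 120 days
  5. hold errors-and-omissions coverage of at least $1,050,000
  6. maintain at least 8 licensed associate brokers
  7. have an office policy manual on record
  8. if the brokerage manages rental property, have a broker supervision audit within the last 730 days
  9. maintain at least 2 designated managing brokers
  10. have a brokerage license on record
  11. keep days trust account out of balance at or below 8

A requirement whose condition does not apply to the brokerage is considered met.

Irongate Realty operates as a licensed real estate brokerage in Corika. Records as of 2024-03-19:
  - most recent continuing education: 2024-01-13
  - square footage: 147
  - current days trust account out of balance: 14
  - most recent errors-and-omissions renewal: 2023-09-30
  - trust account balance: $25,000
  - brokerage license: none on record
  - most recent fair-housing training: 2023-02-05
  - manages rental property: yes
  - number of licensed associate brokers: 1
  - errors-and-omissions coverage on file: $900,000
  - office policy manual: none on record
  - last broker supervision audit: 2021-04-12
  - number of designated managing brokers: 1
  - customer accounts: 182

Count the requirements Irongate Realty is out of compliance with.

11

1. trust account balance $25,000 < $35,000 → not met
2. fair-housing training 408 days ago vs limit 365 → not met
3. continuing education 66 days ago vs limit 60 → not met
4. errors-and-omissions renewal 171 days ago vs limit 120 → not met
5. errors-and-omissions coverage $900,000 < $1,050,000 → not met
6. licensed associate brokers 1 < 8 → not met
7. office policy manual absent → not met
8. condition 'manages rental property' holds; broker supervision audit 1072 days ago vs limit 730 → not met
9. designated managing brokers 1 < 2 → not met
10. brokerage license absent → not met
11. days trust account out of balance 14 > 8 → not met
Not met: 11 of 11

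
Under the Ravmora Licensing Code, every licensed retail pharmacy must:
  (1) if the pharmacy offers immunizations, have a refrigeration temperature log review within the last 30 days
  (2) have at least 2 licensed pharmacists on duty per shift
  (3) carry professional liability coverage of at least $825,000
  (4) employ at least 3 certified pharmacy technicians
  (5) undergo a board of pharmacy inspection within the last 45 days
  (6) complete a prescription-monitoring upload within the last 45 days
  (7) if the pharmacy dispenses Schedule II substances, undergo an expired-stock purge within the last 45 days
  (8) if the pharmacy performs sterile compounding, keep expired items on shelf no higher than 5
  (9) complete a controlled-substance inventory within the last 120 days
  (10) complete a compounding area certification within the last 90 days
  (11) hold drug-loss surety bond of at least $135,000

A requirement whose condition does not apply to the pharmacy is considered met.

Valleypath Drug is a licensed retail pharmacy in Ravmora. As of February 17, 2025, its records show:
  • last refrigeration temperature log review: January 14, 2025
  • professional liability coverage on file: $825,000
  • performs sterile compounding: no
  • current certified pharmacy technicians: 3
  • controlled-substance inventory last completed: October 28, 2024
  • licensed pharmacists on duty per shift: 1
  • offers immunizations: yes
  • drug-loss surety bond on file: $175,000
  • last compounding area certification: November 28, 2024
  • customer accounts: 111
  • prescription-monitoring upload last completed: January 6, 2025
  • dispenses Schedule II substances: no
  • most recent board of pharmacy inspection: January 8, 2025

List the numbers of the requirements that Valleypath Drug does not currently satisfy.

1, 2

1. condition 'offers immunizations' holds; refrigeration temperature log review 34 days ago vs limit 30 → not met
2. licensed pharmacists on duty per shift 1 < 2 → not met
3. professional liability coverage $825,000 ≥ $825,000 → met
4. certified pharmacy technicians 3 ≥ 3 → met
5. board of pharmacy inspection 40 days ago vs limit 45 → met
6. prescription-monitoring upload 42 days ago vs limit 45 → met
7. condition 'dispenses Schedule II substances' does not hold → requirement n/a → met
8. condition 'performs sterile compounding' does not hold → requirement n/a → met
9. controlled-substance inventory 112 days ago vs limit 120 → met
10. compounding area certification 81 days ago vs limit 90 → met
11. drug-loss surety bond $175,000 ≥ $135,000 → met
Not met: 1, 2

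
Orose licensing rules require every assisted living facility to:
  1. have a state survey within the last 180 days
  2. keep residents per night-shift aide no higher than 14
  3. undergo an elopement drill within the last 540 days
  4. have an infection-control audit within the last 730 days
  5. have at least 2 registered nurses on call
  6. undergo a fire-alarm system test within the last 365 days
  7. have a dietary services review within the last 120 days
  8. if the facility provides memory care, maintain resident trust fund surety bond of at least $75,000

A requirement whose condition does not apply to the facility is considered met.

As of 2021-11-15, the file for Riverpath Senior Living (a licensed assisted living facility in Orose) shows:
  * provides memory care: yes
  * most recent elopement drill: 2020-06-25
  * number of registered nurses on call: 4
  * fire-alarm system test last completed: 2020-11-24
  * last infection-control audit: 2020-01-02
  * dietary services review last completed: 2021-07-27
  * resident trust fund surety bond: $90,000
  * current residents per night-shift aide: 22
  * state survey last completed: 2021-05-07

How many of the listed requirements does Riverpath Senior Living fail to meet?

2

1. state survey 192 days ago vs limit 180 → not met
2. residents per night-shift aide 22 > 14 → not met
3. elopement drill 508 days ago vs limit 540 → met
4. infection-control audit 683 days ago vs limit 730 → met
5. registered nurses on call 4 ≥ 2 → met
6. fire-alarm system test 356 days ago vs limit 365 → met
7. dietary services review 111 days ago vs limit 120 → met
8. condition 'provides memory care' holds; resident trust fund surety bond $90,000 ≥ $75,000 → met
Not met: 2 of 8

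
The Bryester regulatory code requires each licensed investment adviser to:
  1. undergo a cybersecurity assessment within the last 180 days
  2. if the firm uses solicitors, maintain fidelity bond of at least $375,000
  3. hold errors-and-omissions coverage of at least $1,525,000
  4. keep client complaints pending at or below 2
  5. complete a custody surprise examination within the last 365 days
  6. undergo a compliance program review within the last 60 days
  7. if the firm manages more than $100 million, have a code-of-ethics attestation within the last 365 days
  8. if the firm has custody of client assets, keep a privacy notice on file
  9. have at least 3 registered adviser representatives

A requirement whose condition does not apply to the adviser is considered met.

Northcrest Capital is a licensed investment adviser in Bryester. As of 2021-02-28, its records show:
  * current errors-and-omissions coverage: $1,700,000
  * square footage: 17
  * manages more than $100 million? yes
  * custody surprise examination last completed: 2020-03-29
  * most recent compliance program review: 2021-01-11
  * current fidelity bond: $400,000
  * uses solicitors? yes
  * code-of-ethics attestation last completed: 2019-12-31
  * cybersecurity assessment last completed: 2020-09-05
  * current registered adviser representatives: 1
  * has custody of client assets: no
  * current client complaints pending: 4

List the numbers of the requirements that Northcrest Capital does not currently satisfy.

1. cybersecurity assessment 176 days ago vs limit 180 → met
2. condition 'uses solicitors' holds; fidelity bond $400,000 ≥ $375,000 → met
3. errors-and-omissions coverage $1,700,000 ≥ $1,525,000 → met
4. client complaints pending 4 > 2 → not met
5. custody surprise examination 336 days ago vs limit 365 → met
6. compliance program review 48 days ago vs limit 60 → met
7. condition 'manages more than $100 million' holds; code-of-ethics attestation 425 days ago vs limit 365 → not met
8. condition 'has custody of client assets' does not hold → requirement n/a → met
9. registered adviser representatives 1 < 3 → not met
Not met: 4, 7, 9

4, 7, 9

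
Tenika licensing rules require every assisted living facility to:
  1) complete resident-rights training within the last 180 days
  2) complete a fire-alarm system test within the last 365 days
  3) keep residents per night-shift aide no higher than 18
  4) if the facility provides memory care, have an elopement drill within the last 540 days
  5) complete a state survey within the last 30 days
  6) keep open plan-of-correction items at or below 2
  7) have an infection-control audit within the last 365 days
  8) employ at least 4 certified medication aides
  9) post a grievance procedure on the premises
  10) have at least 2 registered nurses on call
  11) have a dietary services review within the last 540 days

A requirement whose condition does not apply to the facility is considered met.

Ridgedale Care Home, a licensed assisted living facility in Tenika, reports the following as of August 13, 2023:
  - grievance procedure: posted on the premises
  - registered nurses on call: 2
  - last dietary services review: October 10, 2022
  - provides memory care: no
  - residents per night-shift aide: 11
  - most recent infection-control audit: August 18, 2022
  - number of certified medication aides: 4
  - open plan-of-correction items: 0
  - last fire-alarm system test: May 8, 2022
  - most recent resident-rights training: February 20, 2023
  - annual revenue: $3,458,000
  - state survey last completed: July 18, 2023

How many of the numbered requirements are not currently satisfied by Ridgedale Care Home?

1

1. resident-rights training 174 days ago vs limit 180 → met
2. fire-alarm system test 462 days ago vs limit 365 → not met
3. residents per night-shift aide 11 ≤ 18 → met
4. condition 'provides memory care' does not hold → requirement n/a → met
5. state survey 26 days ago vs limit 30 → met
6. open plan-of-correction items 0 ≤ 2 → met
7. infection-control audit 360 days ago vs limit 365 → met
8. certified medication aides 4 ≥ 4 → met
9. grievance procedure present → met
10. registered nurses on call 2 ≥ 2 → met
11. dietary services review 307 days ago vs limit 540 → met
Not met: 1 of 11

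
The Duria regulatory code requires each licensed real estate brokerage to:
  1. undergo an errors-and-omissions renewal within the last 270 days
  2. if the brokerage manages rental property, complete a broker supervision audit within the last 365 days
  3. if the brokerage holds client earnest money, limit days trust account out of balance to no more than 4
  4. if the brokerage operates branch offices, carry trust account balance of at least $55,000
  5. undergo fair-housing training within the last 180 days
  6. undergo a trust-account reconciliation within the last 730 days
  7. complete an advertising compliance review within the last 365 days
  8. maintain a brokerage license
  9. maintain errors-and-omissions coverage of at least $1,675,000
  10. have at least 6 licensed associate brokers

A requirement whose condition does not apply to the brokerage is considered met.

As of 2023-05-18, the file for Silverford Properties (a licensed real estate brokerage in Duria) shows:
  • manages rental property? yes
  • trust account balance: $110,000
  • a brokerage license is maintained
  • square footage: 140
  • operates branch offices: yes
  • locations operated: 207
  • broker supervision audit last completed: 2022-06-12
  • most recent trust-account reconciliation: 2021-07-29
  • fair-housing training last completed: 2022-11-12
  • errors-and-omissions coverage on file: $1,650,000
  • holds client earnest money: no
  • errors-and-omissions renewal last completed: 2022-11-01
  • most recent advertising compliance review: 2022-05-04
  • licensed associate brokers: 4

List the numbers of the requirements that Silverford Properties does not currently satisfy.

1. errors-and-omissions renewal 198 days ago vs limit 270 → met
2. condition 'manages rental property' holds; broker supervision audit 340 days ago vs limit 365 → met
3. condition 'holds client earnest money' does not hold → requirement n/a → met
4. condition 'operates branch offices' holds; trust account balance $110,000 ≥ $55,000 → met
5. fair-housing training 187 days ago vs limit 180 → not met
6. trust-account reconciliation 658 days ago vs limit 730 → met
7. advertising compliance review 379 days ago vs limit 365 → not met
8. brokerage license present → met
9. errors-and-omissions coverage $1,650,000 < $1,675,000 → not met
10. licensed associate brokers 4 < 6 → not met
Not met: 5, 7, 9, 10

5, 7, 9, 10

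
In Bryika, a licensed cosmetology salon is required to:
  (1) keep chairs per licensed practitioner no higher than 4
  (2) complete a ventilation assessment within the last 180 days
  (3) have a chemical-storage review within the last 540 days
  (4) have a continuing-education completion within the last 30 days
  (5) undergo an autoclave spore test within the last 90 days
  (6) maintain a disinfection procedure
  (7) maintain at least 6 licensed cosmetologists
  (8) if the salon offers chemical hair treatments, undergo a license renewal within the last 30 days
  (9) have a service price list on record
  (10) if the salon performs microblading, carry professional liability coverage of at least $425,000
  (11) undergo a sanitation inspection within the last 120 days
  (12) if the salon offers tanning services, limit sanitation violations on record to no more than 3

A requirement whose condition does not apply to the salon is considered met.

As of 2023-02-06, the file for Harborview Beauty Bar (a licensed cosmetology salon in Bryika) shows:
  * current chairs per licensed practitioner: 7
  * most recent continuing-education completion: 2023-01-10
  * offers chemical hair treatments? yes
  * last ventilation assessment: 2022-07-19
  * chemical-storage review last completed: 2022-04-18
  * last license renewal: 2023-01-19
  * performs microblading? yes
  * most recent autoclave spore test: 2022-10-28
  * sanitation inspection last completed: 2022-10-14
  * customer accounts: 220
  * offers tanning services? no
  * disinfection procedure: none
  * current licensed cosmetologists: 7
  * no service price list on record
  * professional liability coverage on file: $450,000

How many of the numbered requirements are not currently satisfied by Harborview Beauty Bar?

1. chairs per licensed practitioner 7 > 4 → not met
2. ventilation assessment 202 days ago vs limit 180 → not met
3. chemical-storage review 294 days ago vs limit 540 → met
4. continuing-education completion 27 days ago vs limit 30 → met
5. autoclave spore test 101 days ago vs limit 90 → not met
6. disinfection procedure absent → not met
7. licensed cosmetologists 7 ≥ 6 → met
8. condition 'offers chemical hair treatments' holds; license renewal 18 days ago vs limit 30 → met
9. service price list absent → not met
10. condition 'performs microblading' holds; professional liability coverage $450,000 ≥ $425,000 → met
11. sanitation inspection 115 days ago vs limit 120 → met
12. condition 'offers tanning services' does not hold → requirement n/a → met
Not met: 5 of 12

5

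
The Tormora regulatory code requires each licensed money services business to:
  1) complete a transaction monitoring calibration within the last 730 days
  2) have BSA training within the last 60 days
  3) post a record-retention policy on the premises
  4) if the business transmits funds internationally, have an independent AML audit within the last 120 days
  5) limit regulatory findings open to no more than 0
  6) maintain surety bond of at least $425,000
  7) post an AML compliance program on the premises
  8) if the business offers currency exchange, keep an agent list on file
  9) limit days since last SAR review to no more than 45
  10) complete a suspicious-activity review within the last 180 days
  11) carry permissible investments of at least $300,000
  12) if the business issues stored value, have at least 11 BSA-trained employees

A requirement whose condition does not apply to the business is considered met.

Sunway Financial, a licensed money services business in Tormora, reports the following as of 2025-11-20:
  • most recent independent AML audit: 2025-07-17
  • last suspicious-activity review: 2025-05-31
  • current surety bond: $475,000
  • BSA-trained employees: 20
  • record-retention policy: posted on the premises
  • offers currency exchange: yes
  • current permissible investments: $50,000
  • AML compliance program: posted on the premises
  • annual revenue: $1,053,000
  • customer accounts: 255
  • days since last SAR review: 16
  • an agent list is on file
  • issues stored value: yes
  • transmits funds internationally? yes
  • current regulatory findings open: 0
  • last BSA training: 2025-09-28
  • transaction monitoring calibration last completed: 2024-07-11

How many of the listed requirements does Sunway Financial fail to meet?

1. transaction monitoring calibration 497 days ago vs limit 730 → met
2. BSA training 53 days ago vs limit 60 → met
3. record-retention policy present → met
4. condition 'transmits funds internationally' holds; independent AML audit 126 days ago vs limit 120 → not met
5. regulatory findings open 0 ≤ 0 → met
6. surety bond $475,000 ≥ $425,000 → met
7. AML compliance program present → met
8. condition 'offers currency exchange' holds; agent list present → met
9. days since last SAR review 16 ≤ 45 → met
10. suspicious-activity review 173 days ago vs limit 180 → met
11. permissible investments $50,000 < $300,000 → not met
12. condition 'issues stored value' holds; BSA-trained employees 20 ≥ 11 → met
Not met: 2 of 12

2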